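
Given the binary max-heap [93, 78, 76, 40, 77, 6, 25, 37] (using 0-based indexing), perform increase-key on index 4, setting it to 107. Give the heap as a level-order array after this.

set index 4 from 77 to 107 → [93, 78, 76, 40, 107, 6, 25, 37]
107 > parent 78 at index 1, swap → [93, 107, 76, 40, 78, 6, 25, 37]
107 > parent 93 at index 0, swap → [107, 93, 76, 40, 78, 6, 25, 37]

[107, 93, 76, 40, 78, 6, 25, 37]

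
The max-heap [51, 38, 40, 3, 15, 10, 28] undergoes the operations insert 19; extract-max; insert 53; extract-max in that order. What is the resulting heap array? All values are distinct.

insert 19:
  append 19 at index 7 → [51, 38, 40, 3, 15, 10, 28, 19]
  19 > parent 3 at index 3, swap → [51, 38, 40, 19, 15, 10, 28, 3]
extract-max → returns 51:
  remove root 51; move last element 3 to root → [3, 38, 40, 19, 15, 10, 28]
  3 vs larger child 40 at index 2, swap → [40, 38, 3, 19, 15, 10, 28]
  3 vs larger child 28 at index 6, swap → [40, 38, 28, 19, 15, 10, 3]
insert 53:
  append 53 at index 7 → [40, 38, 28, 19, 15, 10, 3, 53]
  53 > parent 19 at index 3, swap → [40, 38, 28, 53, 15, 10, 3, 19]
  53 > parent 38 at index 1, swap → [40, 53, 28, 38, 15, 10, 3, 19]
  53 > parent 40 at index 0, swap → [53, 40, 28, 38, 15, 10, 3, 19]
extract-max → returns 53:
  remove root 53; move last element 19 to root → [19, 40, 28, 38, 15, 10, 3]
  19 vs larger child 40 at index 1, swap → [40, 19, 28, 38, 15, 10, 3]
  19 vs larger child 38 at index 3, swap → [40, 38, 28, 19, 15, 10, 3]

[40, 38, 28, 19, 15, 10, 3]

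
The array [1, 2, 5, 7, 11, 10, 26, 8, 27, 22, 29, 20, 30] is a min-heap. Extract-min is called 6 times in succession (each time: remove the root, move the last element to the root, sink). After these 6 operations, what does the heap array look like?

[11, 22, 20, 27, 30, 29, 26]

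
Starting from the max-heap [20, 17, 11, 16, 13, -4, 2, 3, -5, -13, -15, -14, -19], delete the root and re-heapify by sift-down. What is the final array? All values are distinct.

[17, 16, 11, 3, 13, -4, 2, -19, -5, -13, -15, -14]

remove root 20; move last element -19 to root → [-19, 17, 11, 16, 13, -4, 2, 3, -5, -13, -15, -14]
-19 vs larger child 17 at index 1, swap → [17, -19, 11, 16, 13, -4, 2, 3, -5, -13, -15, -14]
-19 vs larger child 16 at index 3, swap → [17, 16, 11, -19, 13, -4, 2, 3, -5, -13, -15, -14]
-19 vs larger child 3 at index 7, swap → [17, 16, 11, 3, 13, -4, 2, -19, -5, -13, -15, -14]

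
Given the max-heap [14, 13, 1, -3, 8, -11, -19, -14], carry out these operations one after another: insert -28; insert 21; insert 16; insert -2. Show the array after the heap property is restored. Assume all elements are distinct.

[21, 16, 1, -3, 14, -2, -19, -14, -28, 8, 13, -11]

insert -28:
  append -28 at index 8 → [14, 13, 1, -3, 8, -11, -19, -14, -28] (no swap needed)
insert 21:
  append 21 at index 9 → [14, 13, 1, -3, 8, -11, -19, -14, -28, 21]
  21 > parent 8 at index 4, swap → [14, 13, 1, -3, 21, -11, -19, -14, -28, 8]
  21 > parent 13 at index 1, swap → [14, 21, 1, -3, 13, -11, -19, -14, -28, 8]
  21 > parent 14 at index 0, swap → [21, 14, 1, -3, 13, -11, -19, -14, -28, 8]
insert 16:
  append 16 at index 10 → [21, 14, 1, -3, 13, -11, -19, -14, -28, 8, 16]
  16 > parent 13 at index 4, swap → [21, 14, 1, -3, 16, -11, -19, -14, -28, 8, 13]
  16 > parent 14 at index 1, swap → [21, 16, 1, -3, 14, -11, -19, -14, -28, 8, 13]
insert -2:
  append -2 at index 11 → [21, 16, 1, -3, 14, -11, -19, -14, -28, 8, 13, -2]
  -2 > parent -11 at index 5, swap → [21, 16, 1, -3, 14, -2, -19, -14, -28, 8, 13, -11]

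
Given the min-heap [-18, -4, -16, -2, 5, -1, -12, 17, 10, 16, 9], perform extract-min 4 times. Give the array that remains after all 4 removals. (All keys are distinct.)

[-2, 5, -1, 10, 17, 16, 9]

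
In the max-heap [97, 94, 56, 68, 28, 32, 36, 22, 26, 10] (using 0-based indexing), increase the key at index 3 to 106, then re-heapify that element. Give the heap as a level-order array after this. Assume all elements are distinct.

[106, 97, 56, 94, 28, 32, 36, 22, 26, 10]

set index 3 from 68 to 106 → [97, 94, 56, 106, 28, 32, 36, 22, 26, 10]
106 > parent 94 at index 1, swap → [97, 106, 56, 94, 28, 32, 36, 22, 26, 10]
106 > parent 97 at index 0, swap → [106, 97, 56, 94, 28, 32, 36, 22, 26, 10]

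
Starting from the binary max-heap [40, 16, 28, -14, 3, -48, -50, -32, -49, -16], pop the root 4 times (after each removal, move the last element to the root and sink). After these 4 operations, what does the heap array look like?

[-14, -32, -16, -50, -49, -48]

extract-max #1 returns 40:
  remove root 40; move last element -16 to root → [-16, 16, 28, -14, 3, -48, -50, -32, -49]
  -16 vs larger child 28 at index 2, swap → [28, 16, -16, -14, 3, -48, -50, -32, -49]
extract-max #2 returns 28:
  remove root 28; move last element -49 to root → [-49, 16, -16, -14, 3, -48, -50, -32]
  -49 vs larger child 16 at index 1, swap → [16, -49, -16, -14, 3, -48, -50, -32]
  -49 vs larger child 3 at index 4, swap → [16, 3, -16, -14, -49, -48, -50, -32]
extract-max #3 returns 16:
  remove root 16; move last element -32 to root → [-32, 3, -16, -14, -49, -48, -50]
  -32 vs larger child 3 at index 1, swap → [3, -32, -16, -14, -49, -48, -50]
  -32 vs larger child -14 at index 3, swap → [3, -14, -16, -32, -49, -48, -50]
extract-max #4 returns 3:
  remove root 3; move last element -50 to root → [-50, -14, -16, -32, -49, -48]
  -50 vs larger child -14 at index 1, swap → [-14, -50, -16, -32, -49, -48]
  -50 vs larger child -32 at index 3, swap → [-14, -32, -16, -50, -49, -48]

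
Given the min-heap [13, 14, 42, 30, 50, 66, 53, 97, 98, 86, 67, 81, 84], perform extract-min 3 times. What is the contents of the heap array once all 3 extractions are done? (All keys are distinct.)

[42, 50, 53, 84, 67, 66, 81, 97, 98, 86]

extract-min #1 returns 13:
  remove root 13; move last element 84 to root → [84, 14, 42, 30, 50, 66, 53, 97, 98, 86, 67, 81]
  84 vs smaller child 14 at index 1, swap → [14, 84, 42, 30, 50, 66, 53, 97, 98, 86, 67, 81]
  84 vs smaller child 30 at index 3, swap → [14, 30, 42, 84, 50, 66, 53, 97, 98, 86, 67, 81]
extract-min #2 returns 14:
  remove root 14; move last element 81 to root → [81, 30, 42, 84, 50, 66, 53, 97, 98, 86, 67]
  81 vs smaller child 30 at index 1, swap → [30, 81, 42, 84, 50, 66, 53, 97, 98, 86, 67]
  81 vs smaller child 50 at index 4, swap → [30, 50, 42, 84, 81, 66, 53, 97, 98, 86, 67]
  81 vs smaller child 67 at index 10, swap → [30, 50, 42, 84, 67, 66, 53, 97, 98, 86, 81]
extract-min #3 returns 30:
  remove root 30; move last element 81 to root → [81, 50, 42, 84, 67, 66, 53, 97, 98, 86]
  81 vs smaller child 42 at index 2, swap → [42, 50, 81, 84, 67, 66, 53, 97, 98, 86]
  81 vs smaller child 53 at index 6, swap → [42, 50, 53, 84, 67, 66, 81, 97, 98, 86]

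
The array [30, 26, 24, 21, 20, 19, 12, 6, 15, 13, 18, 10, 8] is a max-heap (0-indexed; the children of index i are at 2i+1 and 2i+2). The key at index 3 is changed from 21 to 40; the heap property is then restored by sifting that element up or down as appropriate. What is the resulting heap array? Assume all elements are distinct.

set index 3 from 21 to 40 → [30, 26, 24, 40, 20, 19, 12, 6, 15, 13, 18, 10, 8]
40 > parent 26 at index 1, swap → [30, 40, 24, 26, 20, 19, 12, 6, 15, 13, 18, 10, 8]
40 > parent 30 at index 0, swap → [40, 30, 24, 26, 20, 19, 12, 6, 15, 13, 18, 10, 8]

[40, 30, 24, 26, 20, 19, 12, 6, 15, 13, 18, 10, 8]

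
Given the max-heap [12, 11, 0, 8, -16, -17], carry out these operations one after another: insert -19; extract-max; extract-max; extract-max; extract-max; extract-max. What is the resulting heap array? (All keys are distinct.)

[-17, -19]

insert -19:
  append -19 at index 6 → [12, 11, 0, 8, -16, -17, -19] (no swap needed)
extract-max → returns 12:
  remove root 12; move last element -19 to root → [-19, 11, 0, 8, -16, -17]
  -19 vs larger child 11 at index 1, swap → [11, -19, 0, 8, -16, -17]
  -19 vs larger child 8 at index 3, swap → [11, 8, 0, -19, -16, -17]
extract-max → returns 11:
  remove root 11; move last element -17 to root → [-17, 8, 0, -19, -16]
  -17 vs larger child 8 at index 1, swap → [8, -17, 0, -19, -16]
  -17 vs larger child -16 at index 4, swap → [8, -16, 0, -19, -17]
extract-max → returns 8:
  remove root 8; move last element -17 to root → [-17, -16, 0, -19]
  -17 vs larger child 0 at index 2, swap → [0, -16, -17, -19]
extract-max → returns 0:
  remove root 0; move last element -19 to root → [-19, -16, -17]
  -19 vs larger child -16 at index 1, swap → [-16, -19, -17]
extract-max → returns -16:
  remove root -16; move last element -17 to root → [-17, -19] (no swap needed)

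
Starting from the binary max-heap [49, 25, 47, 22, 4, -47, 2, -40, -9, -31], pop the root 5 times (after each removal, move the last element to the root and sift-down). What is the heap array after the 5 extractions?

extract-max #1 returns 49:
  remove root 49; move last element -31 to root → [-31, 25, 47, 22, 4, -47, 2, -40, -9]
  -31 vs larger child 47 at index 2, swap → [47, 25, -31, 22, 4, -47, 2, -40, -9]
  -31 vs larger child 2 at index 6, swap → [47, 25, 2, 22, 4, -47, -31, -40, -9]
extract-max #2 returns 47:
  remove root 47; move last element -9 to root → [-9, 25, 2, 22, 4, -47, -31, -40]
  -9 vs larger child 25 at index 1, swap → [25, -9, 2, 22, 4, -47, -31, -40]
  -9 vs larger child 22 at index 3, swap → [25, 22, 2, -9, 4, -47, -31, -40]
extract-max #3 returns 25:
  remove root 25; move last element -40 to root → [-40, 22, 2, -9, 4, -47, -31]
  -40 vs larger child 22 at index 1, swap → [22, -40, 2, -9, 4, -47, -31]
  -40 vs larger child 4 at index 4, swap → [22, 4, 2, -9, -40, -47, -31]
extract-max #4 returns 22:
  remove root 22; move last element -31 to root → [-31, 4, 2, -9, -40, -47]
  -31 vs larger child 4 at index 1, swap → [4, -31, 2, -9, -40, -47]
  -31 vs larger child -9 at index 3, swap → [4, -9, 2, -31, -40, -47]
extract-max #5 returns 4:
  remove root 4; move last element -47 to root → [-47, -9, 2, -31, -40]
  -47 vs larger child 2 at index 2, swap → [2, -9, -47, -31, -40]

[2, -9, -47, -31, -40]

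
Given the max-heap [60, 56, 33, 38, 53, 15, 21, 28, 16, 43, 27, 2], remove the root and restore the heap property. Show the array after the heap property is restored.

[56, 53, 33, 38, 43, 15, 21, 28, 16, 2, 27]

remove root 60; move last element 2 to root → [2, 56, 33, 38, 53, 15, 21, 28, 16, 43, 27]
2 vs larger child 56 at index 1, swap → [56, 2, 33, 38, 53, 15, 21, 28, 16, 43, 27]
2 vs larger child 53 at index 4, swap → [56, 53, 33, 38, 2, 15, 21, 28, 16, 43, 27]
2 vs larger child 43 at index 9, swap → [56, 53, 33, 38, 43, 15, 21, 28, 16, 2, 27]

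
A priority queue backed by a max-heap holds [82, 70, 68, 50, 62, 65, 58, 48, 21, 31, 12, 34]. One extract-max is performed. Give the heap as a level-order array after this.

remove root 82; move last element 34 to root → [34, 70, 68, 50, 62, 65, 58, 48, 21, 31, 12]
34 vs larger child 70 at index 1, swap → [70, 34, 68, 50, 62, 65, 58, 48, 21, 31, 12]
34 vs larger child 62 at index 4, swap → [70, 62, 68, 50, 34, 65, 58, 48, 21, 31, 12]

[70, 62, 68, 50, 34, 65, 58, 48, 21, 31, 12]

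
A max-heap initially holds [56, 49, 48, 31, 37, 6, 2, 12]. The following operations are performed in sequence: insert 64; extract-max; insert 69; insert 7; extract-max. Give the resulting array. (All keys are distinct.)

[56, 49, 48, 31, 37, 6, 2, 12, 7]

insert 64:
  append 64 at index 8 → [56, 49, 48, 31, 37, 6, 2, 12, 64]
  64 > parent 31 at index 3, swap → [56, 49, 48, 64, 37, 6, 2, 12, 31]
  64 > parent 49 at index 1, swap → [56, 64, 48, 49, 37, 6, 2, 12, 31]
  64 > parent 56 at index 0, swap → [64, 56, 48, 49, 37, 6, 2, 12, 31]
extract-max → returns 64:
  remove root 64; move last element 31 to root → [31, 56, 48, 49, 37, 6, 2, 12]
  31 vs larger child 56 at index 1, swap → [56, 31, 48, 49, 37, 6, 2, 12]
  31 vs larger child 49 at index 3, swap → [56, 49, 48, 31, 37, 6, 2, 12]
insert 69:
  append 69 at index 8 → [56, 49, 48, 31, 37, 6, 2, 12, 69]
  69 > parent 31 at index 3, swap → [56, 49, 48, 69, 37, 6, 2, 12, 31]
  69 > parent 49 at index 1, swap → [56, 69, 48, 49, 37, 6, 2, 12, 31]
  69 > parent 56 at index 0, swap → [69, 56, 48, 49, 37, 6, 2, 12, 31]
insert 7:
  append 7 at index 9 → [69, 56, 48, 49, 37, 6, 2, 12, 31, 7] (no swap needed)
extract-max → returns 69:
  remove root 69; move last element 7 to root → [7, 56, 48, 49, 37, 6, 2, 12, 31]
  7 vs larger child 56 at index 1, swap → [56, 7, 48, 49, 37, 6, 2, 12, 31]
  7 vs larger child 49 at index 3, swap → [56, 49, 48, 7, 37, 6, 2, 12, 31]
  7 vs larger child 31 at index 8, swap → [56, 49, 48, 31, 37, 6, 2, 12, 7]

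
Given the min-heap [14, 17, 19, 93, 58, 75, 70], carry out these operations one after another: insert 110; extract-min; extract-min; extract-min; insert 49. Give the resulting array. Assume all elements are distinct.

insert 110:
  append 110 at index 7 → [14, 17, 19, 93, 58, 75, 70, 110] (no swap needed)
extract-min → returns 14:
  remove root 14; move last element 110 to root → [110, 17, 19, 93, 58, 75, 70]
  110 vs smaller child 17 at index 1, swap → [17, 110, 19, 93, 58, 75, 70]
  110 vs smaller child 58 at index 4, swap → [17, 58, 19, 93, 110, 75, 70]
extract-min → returns 17:
  remove root 17; move last element 70 to root → [70, 58, 19, 93, 110, 75]
  70 vs smaller child 19 at index 2, swap → [19, 58, 70, 93, 110, 75]
extract-min → returns 19:
  remove root 19; move last element 75 to root → [75, 58, 70, 93, 110]
  75 vs smaller child 58 at index 1, swap → [58, 75, 70, 93, 110]
insert 49:
  append 49 at index 5 → [58, 75, 70, 93, 110, 49]
  49 < parent 70 at index 2, swap → [58, 75, 49, 93, 110, 70]
  49 < parent 58 at index 0, swap → [49, 75, 58, 93, 110, 70]

[49, 75, 58, 93, 110, 70]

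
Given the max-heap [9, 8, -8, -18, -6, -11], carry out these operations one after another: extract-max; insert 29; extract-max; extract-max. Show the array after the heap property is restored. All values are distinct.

extract-max → returns 9:
  remove root 9; move last element -11 to root → [-11, 8, -8, -18, -6]
  -11 vs larger child 8 at index 1, swap → [8, -11, -8, -18, -6]
  -11 vs larger child -6 at index 4, swap → [8, -6, -8, -18, -11]
insert 29:
  append 29 at index 5 → [8, -6, -8, -18, -11, 29]
  29 > parent -8 at index 2, swap → [8, -6, 29, -18, -11, -8]
  29 > parent 8 at index 0, swap → [29, -6, 8, -18, -11, -8]
extract-max → returns 29:
  remove root 29; move last element -8 to root → [-8, -6, 8, -18, -11]
  -8 vs larger child 8 at index 2, swap → [8, -6, -8, -18, -11]
extract-max → returns 8:
  remove root 8; move last element -11 to root → [-11, -6, -8, -18]
  -11 vs larger child -6 at index 1, swap → [-6, -11, -8, -18]

[-6, -11, -8, -18]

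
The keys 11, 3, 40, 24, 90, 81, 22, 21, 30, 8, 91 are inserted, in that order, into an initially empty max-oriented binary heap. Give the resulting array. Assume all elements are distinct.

[91, 90, 81, 30, 40, 11, 22, 3, 21, 8, 24]

Insert 11:
  append 11 at index 0 → [11] (no swap needed)
Insert 3:
  append 3 at index 1 → [11, 3] (no swap needed)
Insert 40:
  append 40 at index 2 → [11, 3, 40]
  40 > parent 11 at index 0, swap → [40, 3, 11]
Insert 24:
  append 24 at index 3 → [40, 3, 11, 24]
  24 > parent 3 at index 1, swap → [40, 24, 11, 3]
Insert 90:
  append 90 at index 4 → [40, 24, 11, 3, 90]
  90 > parent 24 at index 1, swap → [40, 90, 11, 3, 24]
  90 > parent 40 at index 0, swap → [90, 40, 11, 3, 24]
Insert 81:
  append 81 at index 5 → [90, 40, 11, 3, 24, 81]
  81 > parent 11 at index 2, swap → [90, 40, 81, 3, 24, 11]
Insert 22:
  append 22 at index 6 → [90, 40, 81, 3, 24, 11, 22] (no swap needed)
Insert 21:
  append 21 at index 7 → [90, 40, 81, 3, 24, 11, 22, 21]
  21 > parent 3 at index 3, swap → [90, 40, 81, 21, 24, 11, 22, 3]
Insert 30:
  append 30 at index 8 → [90, 40, 81, 21, 24, 11, 22, 3, 30]
  30 > parent 21 at index 3, swap → [90, 40, 81, 30, 24, 11, 22, 3, 21]
Insert 8:
  append 8 at index 9 → [90, 40, 81, 30, 24, 11, 22, 3, 21, 8] (no swap needed)
Insert 91:
  append 91 at index 10 → [90, 40, 81, 30, 24, 11, 22, 3, 21, 8, 91]
  91 > parent 24 at index 4, swap → [90, 40, 81, 30, 91, 11, 22, 3, 21, 8, 24]
  91 > parent 40 at index 1, swap → [90, 91, 81, 30, 40, 11, 22, 3, 21, 8, 24]
  91 > parent 90 at index 0, swap → [91, 90, 81, 30, 40, 11, 22, 3, 21, 8, 24]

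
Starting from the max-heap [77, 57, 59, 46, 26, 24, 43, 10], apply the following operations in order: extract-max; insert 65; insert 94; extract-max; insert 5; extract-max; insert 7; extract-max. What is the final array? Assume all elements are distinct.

[57, 46, 43, 7, 26, 24, 10, 5]

extract-max → returns 77:
  remove root 77; move last element 10 to root → [10, 57, 59, 46, 26, 24, 43]
  10 vs larger child 59 at index 2, swap → [59, 57, 10, 46, 26, 24, 43]
  10 vs larger child 43 at index 6, swap → [59, 57, 43, 46, 26, 24, 10]
insert 65:
  append 65 at index 7 → [59, 57, 43, 46, 26, 24, 10, 65]
  65 > parent 46 at index 3, swap → [59, 57, 43, 65, 26, 24, 10, 46]
  65 > parent 57 at index 1, swap → [59, 65, 43, 57, 26, 24, 10, 46]
  65 > parent 59 at index 0, swap → [65, 59, 43, 57, 26, 24, 10, 46]
insert 94:
  append 94 at index 8 → [65, 59, 43, 57, 26, 24, 10, 46, 94]
  94 > parent 57 at index 3, swap → [65, 59, 43, 94, 26, 24, 10, 46, 57]
  94 > parent 59 at index 1, swap → [65, 94, 43, 59, 26, 24, 10, 46, 57]
  94 > parent 65 at index 0, swap → [94, 65, 43, 59, 26, 24, 10, 46, 57]
extract-max → returns 94:
  remove root 94; move last element 57 to root → [57, 65, 43, 59, 26, 24, 10, 46]
  57 vs larger child 65 at index 1, swap → [65, 57, 43, 59, 26, 24, 10, 46]
  57 vs larger child 59 at index 3, swap → [65, 59, 43, 57, 26, 24, 10, 46]
insert 5:
  append 5 at index 8 → [65, 59, 43, 57, 26, 24, 10, 46, 5] (no swap needed)
extract-max → returns 65:
  remove root 65; move last element 5 to root → [5, 59, 43, 57, 26, 24, 10, 46]
  5 vs larger child 59 at index 1, swap → [59, 5, 43, 57, 26, 24, 10, 46]
  5 vs larger child 57 at index 3, swap → [59, 57, 43, 5, 26, 24, 10, 46]
  5 vs only child 46 at index 7, swap → [59, 57, 43, 46, 26, 24, 10, 5]
insert 7:
  append 7 at index 8 → [59, 57, 43, 46, 26, 24, 10, 5, 7] (no swap needed)
extract-max → returns 59:
  remove root 59; move last element 7 to root → [7, 57, 43, 46, 26, 24, 10, 5]
  7 vs larger child 57 at index 1, swap → [57, 7, 43, 46, 26, 24, 10, 5]
  7 vs larger child 46 at index 3, swap → [57, 46, 43, 7, 26, 24, 10, 5]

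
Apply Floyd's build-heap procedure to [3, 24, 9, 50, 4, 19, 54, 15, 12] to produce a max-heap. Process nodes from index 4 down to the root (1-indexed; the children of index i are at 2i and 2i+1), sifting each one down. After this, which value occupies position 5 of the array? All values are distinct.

sift down from index 4: already satisfies heap property
sift down from index 3:
  9 vs larger child 54 at index 7, swap → [3, 24, 54, 50, 4, 19, 9, 15, 12]
sift down from index 2:
  24 vs larger child 50 at index 4, swap → [3, 50, 54, 24, 4, 19, 9, 15, 12]
sift down from index 1:
  3 vs larger child 54 at index 3, swap → [54, 50, 3, 24, 4, 19, 9, 15, 12]
  3 vs larger child 19 at index 6, swap → [54, 50, 19, 24, 4, 3, 9, 15, 12]
resulting array: [54, 50, 19, 24, 4, 3, 9, 15, 12]

4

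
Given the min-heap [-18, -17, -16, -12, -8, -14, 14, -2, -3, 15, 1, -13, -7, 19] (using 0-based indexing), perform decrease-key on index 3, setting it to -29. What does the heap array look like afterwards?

[-29, -18, -16, -17, -8, -14, 14, -2, -3, 15, 1, -13, -7, 19]

set index 3 from -12 to -29 → [-18, -17, -16, -29, -8, -14, 14, -2, -3, 15, 1, -13, -7, 19]
-29 < parent -17 at index 1, swap → [-18, -29, -16, -17, -8, -14, 14, -2, -3, 15, 1, -13, -7, 19]
-29 < parent -18 at index 0, swap → [-29, -18, -16, -17, -8, -14, 14, -2, -3, 15, 1, -13, -7, 19]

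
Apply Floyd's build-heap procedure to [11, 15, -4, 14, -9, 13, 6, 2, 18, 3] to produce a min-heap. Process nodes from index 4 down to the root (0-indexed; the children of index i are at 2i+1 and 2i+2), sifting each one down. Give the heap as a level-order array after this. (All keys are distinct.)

[-9, 2, -4, 11, 3, 13, 6, 14, 18, 15]

sift down from index 4: already satisfies heap property
sift down from index 3:
  14 vs smaller child 2 at index 7, swap → [11, 15, -4, 2, -9, 13, 6, 14, 18, 3]
sift down from index 2: already satisfies heap property
sift down from index 1:
  15 vs smaller child -9 at index 4, swap → [11, -9, -4, 2, 15, 13, 6, 14, 18, 3]
  15 vs only child 3 at index 9, swap → [11, -9, -4, 2, 3, 13, 6, 14, 18, 15]
sift down from index 0:
  11 vs smaller child -9 at index 1, swap → [-9, 11, -4, 2, 3, 13, 6, 14, 18, 15]
  11 vs smaller child 2 at index 3, swap → [-9, 2, -4, 11, 3, 13, 6, 14, 18, 15]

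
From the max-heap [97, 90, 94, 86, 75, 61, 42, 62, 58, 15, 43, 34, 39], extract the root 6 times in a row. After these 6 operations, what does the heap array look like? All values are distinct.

[61, 58, 42, 34, 43, 39, 15]

extract-max #1 returns 97:
  remove root 97; move last element 39 to root → [39, 90, 94, 86, 75, 61, 42, 62, 58, 15, 43, 34]
  39 vs larger child 94 at index 2, swap → [94, 90, 39, 86, 75, 61, 42, 62, 58, 15, 43, 34]
  39 vs larger child 61 at index 5, swap → [94, 90, 61, 86, 75, 39, 42, 62, 58, 15, 43, 34]
extract-max #2 returns 94:
  remove root 94; move last element 34 to root → [34, 90, 61, 86, 75, 39, 42, 62, 58, 15, 43]
  34 vs larger child 90 at index 1, swap → [90, 34, 61, 86, 75, 39, 42, 62, 58, 15, 43]
  34 vs larger child 86 at index 3, swap → [90, 86, 61, 34, 75, 39, 42, 62, 58, 15, 43]
  34 vs larger child 62 at index 7, swap → [90, 86, 61, 62, 75, 39, 42, 34, 58, 15, 43]
extract-max #3 returns 90:
  remove root 90; move last element 43 to root → [43, 86, 61, 62, 75, 39, 42, 34, 58, 15]
  43 vs larger child 86 at index 1, swap → [86, 43, 61, 62, 75, 39, 42, 34, 58, 15]
  43 vs larger child 75 at index 4, swap → [86, 75, 61, 62, 43, 39, 42, 34, 58, 15]
extract-max #4 returns 86:
  remove root 86; move last element 15 to root → [15, 75, 61, 62, 43, 39, 42, 34, 58]
  15 vs larger child 75 at index 1, swap → [75, 15, 61, 62, 43, 39, 42, 34, 58]
  15 vs larger child 62 at index 3, swap → [75, 62, 61, 15, 43, 39, 42, 34, 58]
  15 vs larger child 58 at index 8, swap → [75, 62, 61, 58, 43, 39, 42, 34, 15]
extract-max #5 returns 75:
  remove root 75; move last element 15 to root → [15, 62, 61, 58, 43, 39, 42, 34]
  15 vs larger child 62 at index 1, swap → [62, 15, 61, 58, 43, 39, 42, 34]
  15 vs larger child 58 at index 3, swap → [62, 58, 61, 15, 43, 39, 42, 34]
  15 vs only child 34 at index 7, swap → [62, 58, 61, 34, 43, 39, 42, 15]
extract-max #6 returns 62:
  remove root 62; move last element 15 to root → [15, 58, 61, 34, 43, 39, 42]
  15 vs larger child 61 at index 2, swap → [61, 58, 15, 34, 43, 39, 42]
  15 vs larger child 42 at index 6, swap → [61, 58, 42, 34, 43, 39, 15]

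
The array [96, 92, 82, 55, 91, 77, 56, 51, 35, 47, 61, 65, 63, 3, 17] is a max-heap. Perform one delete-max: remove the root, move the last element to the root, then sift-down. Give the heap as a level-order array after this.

remove root 96; move last element 17 to root → [17, 92, 82, 55, 91, 77, 56, 51, 35, 47, 61, 65, 63, 3]
17 vs larger child 92 at index 1, swap → [92, 17, 82, 55, 91, 77, 56, 51, 35, 47, 61, 65, 63, 3]
17 vs larger child 91 at index 4, swap → [92, 91, 82, 55, 17, 77, 56, 51, 35, 47, 61, 65, 63, 3]
17 vs larger child 61 at index 10, swap → [92, 91, 82, 55, 61, 77, 56, 51, 35, 47, 17, 65, 63, 3]

[92, 91, 82, 55, 61, 77, 56, 51, 35, 47, 17, 65, 63, 3]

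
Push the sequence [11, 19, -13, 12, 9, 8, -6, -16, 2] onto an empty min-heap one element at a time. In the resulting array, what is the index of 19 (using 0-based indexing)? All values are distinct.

7

Insert 11:
  append 11 at index 0 → [11] (no swap needed)
Insert 19:
  append 19 at index 1 → [11, 19] (no swap needed)
Insert -13:
  append -13 at index 2 → [11, 19, -13]
  -13 < parent 11 at index 0, swap → [-13, 19, 11]
Insert 12:
  append 12 at index 3 → [-13, 19, 11, 12]
  12 < parent 19 at index 1, swap → [-13, 12, 11, 19]
Insert 9:
  append 9 at index 4 → [-13, 12, 11, 19, 9]
  9 < parent 12 at index 1, swap → [-13, 9, 11, 19, 12]
Insert 8:
  append 8 at index 5 → [-13, 9, 11, 19, 12, 8]
  8 < parent 11 at index 2, swap → [-13, 9, 8, 19, 12, 11]
Insert -6:
  append -6 at index 6 → [-13, 9, 8, 19, 12, 11, -6]
  -6 < parent 8 at index 2, swap → [-13, 9, -6, 19, 12, 11, 8]
Insert -16:
  append -16 at index 7 → [-13, 9, -6, 19, 12, 11, 8, -16]
  -16 < parent 19 at index 3, swap → [-13, 9, -6, -16, 12, 11, 8, 19]
  -16 < parent 9 at index 1, swap → [-13, -16, -6, 9, 12, 11, 8, 19]
  -16 < parent -13 at index 0, swap → [-16, -13, -6, 9, 12, 11, 8, 19]
Insert 2:
  append 2 at index 8 → [-16, -13, -6, 9, 12, 11, 8, 19, 2]
  2 < parent 9 at index 3, swap → [-16, -13, -6, 2, 12, 11, 8, 19, 9]
resulting array: [-16, -13, -6, 2, 12, 11, 8, 19, 9]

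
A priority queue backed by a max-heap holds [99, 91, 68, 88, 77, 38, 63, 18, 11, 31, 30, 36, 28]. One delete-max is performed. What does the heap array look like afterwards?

[91, 88, 68, 28, 77, 38, 63, 18, 11, 31, 30, 36]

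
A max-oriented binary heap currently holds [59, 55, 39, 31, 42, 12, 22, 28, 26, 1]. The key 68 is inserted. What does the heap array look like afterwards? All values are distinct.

[68, 59, 39, 31, 55, 12, 22, 28, 26, 1, 42]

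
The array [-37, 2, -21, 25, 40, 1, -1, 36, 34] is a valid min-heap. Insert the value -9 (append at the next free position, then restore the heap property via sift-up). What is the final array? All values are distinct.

[-37, -9, -21, 25, 2, 1, -1, 36, 34, 40]

append -9 at index 9 → [-37, 2, -21, 25, 40, 1, -1, 36, 34, -9]
-9 < parent 40 at index 4, swap → [-37, 2, -21, 25, -9, 1, -1, 36, 34, 40]
-9 < parent 2 at index 1, swap → [-37, -9, -21, 25, 2, 1, -1, 36, 34, 40]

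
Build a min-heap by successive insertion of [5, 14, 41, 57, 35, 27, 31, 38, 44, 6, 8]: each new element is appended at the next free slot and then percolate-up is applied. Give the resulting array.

[5, 6, 27, 38, 8, 41, 31, 57, 44, 35, 14]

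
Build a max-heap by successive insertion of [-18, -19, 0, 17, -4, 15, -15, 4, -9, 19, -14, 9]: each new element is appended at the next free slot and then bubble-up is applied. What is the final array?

[19, 17, 15, 0, 4, 9, -15, -19, -9, -4, -14, -18]

Insert -18:
  append -18 at index 0 → [-18] (no swap needed)
Insert -19:
  append -19 at index 1 → [-18, -19] (no swap needed)
Insert 0:
  append 0 at index 2 → [-18, -19, 0]
  0 > parent -18 at index 0, swap → [0, -19, -18]
Insert 17:
  append 17 at index 3 → [0, -19, -18, 17]
  17 > parent -19 at index 1, swap → [0, 17, -18, -19]
  17 > parent 0 at index 0, swap → [17, 0, -18, -19]
Insert -4:
  append -4 at index 4 → [17, 0, -18, -19, -4] (no swap needed)
Insert 15:
  append 15 at index 5 → [17, 0, -18, -19, -4, 15]
  15 > parent -18 at index 2, swap → [17, 0, 15, -19, -4, -18]
Insert -15:
  append -15 at index 6 → [17, 0, 15, -19, -4, -18, -15] (no swap needed)
Insert 4:
  append 4 at index 7 → [17, 0, 15, -19, -4, -18, -15, 4]
  4 > parent -19 at index 3, swap → [17, 0, 15, 4, -4, -18, -15, -19]
  4 > parent 0 at index 1, swap → [17, 4, 15, 0, -4, -18, -15, -19]
Insert -9:
  append -9 at index 8 → [17, 4, 15, 0, -4, -18, -15, -19, -9] (no swap needed)
Insert 19:
  append 19 at index 9 → [17, 4, 15, 0, -4, -18, -15, -19, -9, 19]
  19 > parent -4 at index 4, swap → [17, 4, 15, 0, 19, -18, -15, -19, -9, -4]
  19 > parent 4 at index 1, swap → [17, 19, 15, 0, 4, -18, -15, -19, -9, -4]
  19 > parent 17 at index 0, swap → [19, 17, 15, 0, 4, -18, -15, -19, -9, -4]
Insert -14:
  append -14 at index 10 → [19, 17, 15, 0, 4, -18, -15, -19, -9, -4, -14] (no swap needed)
Insert 9:
  append 9 at index 11 → [19, 17, 15, 0, 4, -18, -15, -19, -9, -4, -14, 9]
  9 > parent -18 at index 5, swap → [19, 17, 15, 0, 4, 9, -15, -19, -9, -4, -14, -18]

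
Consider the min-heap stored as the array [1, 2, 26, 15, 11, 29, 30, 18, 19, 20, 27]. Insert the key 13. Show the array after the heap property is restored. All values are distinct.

[1, 2, 13, 15, 11, 26, 30, 18, 19, 20, 27, 29]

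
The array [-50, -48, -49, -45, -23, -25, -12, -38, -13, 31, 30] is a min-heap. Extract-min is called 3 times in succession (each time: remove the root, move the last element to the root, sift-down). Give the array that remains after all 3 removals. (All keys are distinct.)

[-45, -38, -25, -13, -23, 30, -12, 31]

extract-min #1 returns -50:
  remove root -50; move last element 30 to root → [30, -48, -49, -45, -23, -25, -12, -38, -13, 31]
  30 vs smaller child -49 at index 2, swap → [-49, -48, 30, -45, -23, -25, -12, -38, -13, 31]
  30 vs smaller child -25 at index 5, swap → [-49, -48, -25, -45, -23, 30, -12, -38, -13, 31]
extract-min #2 returns -49:
  remove root -49; move last element 31 to root → [31, -48, -25, -45, -23, 30, -12, -38, -13]
  31 vs smaller child -48 at index 1, swap → [-48, 31, -25, -45, -23, 30, -12, -38, -13]
  31 vs smaller child -45 at index 3, swap → [-48, -45, -25, 31, -23, 30, -12, -38, -13]
  31 vs smaller child -38 at index 7, swap → [-48, -45, -25, -38, -23, 30, -12, 31, -13]
extract-min #3 returns -48:
  remove root -48; move last element -13 to root → [-13, -45, -25, -38, -23, 30, -12, 31]
  -13 vs smaller child -45 at index 1, swap → [-45, -13, -25, -38, -23, 30, -12, 31]
  -13 vs smaller child -38 at index 3, swap → [-45, -38, -25, -13, -23, 30, -12, 31]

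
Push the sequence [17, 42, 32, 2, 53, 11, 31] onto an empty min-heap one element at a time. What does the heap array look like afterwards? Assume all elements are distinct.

[2, 17, 11, 42, 53, 32, 31]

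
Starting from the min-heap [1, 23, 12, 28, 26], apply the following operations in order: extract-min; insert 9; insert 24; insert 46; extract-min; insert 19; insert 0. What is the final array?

[0, 12, 19, 23, 46, 26, 24, 28]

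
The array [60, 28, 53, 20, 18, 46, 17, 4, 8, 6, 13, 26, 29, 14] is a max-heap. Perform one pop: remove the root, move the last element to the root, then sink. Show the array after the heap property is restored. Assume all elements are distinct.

[53, 28, 46, 20, 18, 29, 17, 4, 8, 6, 13, 26, 14]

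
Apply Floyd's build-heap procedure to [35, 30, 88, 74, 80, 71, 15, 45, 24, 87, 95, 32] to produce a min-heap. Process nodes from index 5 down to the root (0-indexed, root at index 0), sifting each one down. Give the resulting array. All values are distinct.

[15, 24, 32, 30, 80, 35, 88, 45, 74, 87, 95, 71]

sift down from index 5:
  71 vs only child 32 at index 11, swap → [35, 30, 88, 74, 80, 32, 15, 45, 24, 87, 95, 71]
sift down from index 4: already satisfies heap property
sift down from index 3:
  74 vs smaller child 24 at index 8, swap → [35, 30, 88, 24, 80, 32, 15, 45, 74, 87, 95, 71]
sift down from index 2:
  88 vs smaller child 15 at index 6, swap → [35, 30, 15, 24, 80, 32, 88, 45, 74, 87, 95, 71]
sift down from index 1:
  30 vs smaller child 24 at index 3, swap → [35, 24, 15, 30, 80, 32, 88, 45, 74, 87, 95, 71]
sift down from index 0:
  35 vs smaller child 15 at index 2, swap → [15, 24, 35, 30, 80, 32, 88, 45, 74, 87, 95, 71]
  35 vs smaller child 32 at index 5, swap → [15, 24, 32, 30, 80, 35, 88, 45, 74, 87, 95, 71]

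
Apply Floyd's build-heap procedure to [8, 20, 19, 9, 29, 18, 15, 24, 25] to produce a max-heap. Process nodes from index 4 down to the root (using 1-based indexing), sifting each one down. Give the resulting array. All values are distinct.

sift down from index 4:
  9 vs larger child 25 at index 9, swap → [8, 20, 19, 25, 29, 18, 15, 24, 9]
sift down from index 3: already satisfies heap property
sift down from index 2:
  20 vs larger child 29 at index 5, swap → [8, 29, 19, 25, 20, 18, 15, 24, 9]
sift down from index 1:
  8 vs larger child 29 at index 2, swap → [29, 8, 19, 25, 20, 18, 15, 24, 9]
  8 vs larger child 25 at index 4, swap → [29, 25, 19, 8, 20, 18, 15, 24, 9]
  8 vs larger child 24 at index 8, swap → [29, 25, 19, 24, 20, 18, 15, 8, 9]

[29, 25, 19, 24, 20, 18, 15, 8, 9]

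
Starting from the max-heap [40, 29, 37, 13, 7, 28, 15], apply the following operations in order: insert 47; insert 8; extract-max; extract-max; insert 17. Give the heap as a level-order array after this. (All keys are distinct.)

[37, 29, 28, 17, 7, 8, 15, 13]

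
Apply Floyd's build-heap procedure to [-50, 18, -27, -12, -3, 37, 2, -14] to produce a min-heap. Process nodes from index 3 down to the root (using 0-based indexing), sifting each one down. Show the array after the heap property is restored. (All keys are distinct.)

[-50, -14, -27, -12, -3, 37, 2, 18]

sift down from index 3:
  -12 vs only child -14 at index 7, swap → [-50, 18, -27, -14, -3, 37, 2, -12]
sift down from index 2: already satisfies heap property
sift down from index 1:
  18 vs smaller child -14 at index 3, swap → [-50, -14, -27, 18, -3, 37, 2, -12]
  18 vs only child -12 at index 7, swap → [-50, -14, -27, -12, -3, 37, 2, 18]
sift down from index 0: already satisfies heap property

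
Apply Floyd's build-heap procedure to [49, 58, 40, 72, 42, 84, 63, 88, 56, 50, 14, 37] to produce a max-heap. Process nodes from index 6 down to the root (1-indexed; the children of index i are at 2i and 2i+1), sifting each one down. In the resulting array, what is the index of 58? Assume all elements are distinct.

4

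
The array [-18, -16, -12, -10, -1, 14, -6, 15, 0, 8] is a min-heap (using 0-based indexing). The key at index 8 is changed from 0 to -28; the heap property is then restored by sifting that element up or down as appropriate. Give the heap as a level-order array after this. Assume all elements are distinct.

set index 8 from 0 to -28 → [-18, -16, -12, -10, -1, 14, -6, 15, -28, 8]
-28 < parent -10 at index 3, swap → [-18, -16, -12, -28, -1, 14, -6, 15, -10, 8]
-28 < parent -16 at index 1, swap → [-18, -28, -12, -16, -1, 14, -6, 15, -10, 8]
-28 < parent -18 at index 0, swap → [-28, -18, -12, -16, -1, 14, -6, 15, -10, 8]

[-28, -18, -12, -16, -1, 14, -6, 15, -10, 8]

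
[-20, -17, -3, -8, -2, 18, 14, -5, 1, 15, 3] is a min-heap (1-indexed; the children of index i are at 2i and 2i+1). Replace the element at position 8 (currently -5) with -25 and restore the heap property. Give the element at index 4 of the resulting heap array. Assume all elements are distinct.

-17

set index 8 from -5 to -25 → [-20, -17, -3, -8, -2, 18, 14, -25, 1, 15, 3]
-25 < parent -8 at index 4, swap → [-20, -17, -3, -25, -2, 18, 14, -8, 1, 15, 3]
-25 < parent -17 at index 2, swap → [-20, -25, -3, -17, -2, 18, 14, -8, 1, 15, 3]
-25 < parent -20 at index 1, swap → [-25, -20, -3, -17, -2, 18, 14, -8, 1, 15, 3]
resulting array: [-25, -20, -3, -17, -2, 18, 14, -8, 1, 15, 3]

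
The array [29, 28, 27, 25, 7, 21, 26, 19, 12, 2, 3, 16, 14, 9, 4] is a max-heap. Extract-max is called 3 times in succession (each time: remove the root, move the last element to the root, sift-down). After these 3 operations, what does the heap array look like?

[26, 25, 21, 19, 7, 16, 9, 4, 12, 2, 3, 14]

extract-max #1 returns 29:
  remove root 29; move last element 4 to root → [4, 28, 27, 25, 7, 21, 26, 19, 12, 2, 3, 16, 14, 9]
  4 vs larger child 28 at index 1, swap → [28, 4, 27, 25, 7, 21, 26, 19, 12, 2, 3, 16, 14, 9]
  4 vs larger child 25 at index 3, swap → [28, 25, 27, 4, 7, 21, 26, 19, 12, 2, 3, 16, 14, 9]
  4 vs larger child 19 at index 7, swap → [28, 25, 27, 19, 7, 21, 26, 4, 12, 2, 3, 16, 14, 9]
extract-max #2 returns 28:
  remove root 28; move last element 9 to root → [9, 25, 27, 19, 7, 21, 26, 4, 12, 2, 3, 16, 14]
  9 vs larger child 27 at index 2, swap → [27, 25, 9, 19, 7, 21, 26, 4, 12, 2, 3, 16, 14]
  9 vs larger child 26 at index 6, swap → [27, 25, 26, 19, 7, 21, 9, 4, 12, 2, 3, 16, 14]
extract-max #3 returns 27:
  remove root 27; move last element 14 to root → [14, 25, 26, 19, 7, 21, 9, 4, 12, 2, 3, 16]
  14 vs larger child 26 at index 2, swap → [26, 25, 14, 19, 7, 21, 9, 4, 12, 2, 3, 16]
  14 vs larger child 21 at index 5, swap → [26, 25, 21, 19, 7, 14, 9, 4, 12, 2, 3, 16]
  14 vs only child 16 at index 11, swap → [26, 25, 21, 19, 7, 16, 9, 4, 12, 2, 3, 14]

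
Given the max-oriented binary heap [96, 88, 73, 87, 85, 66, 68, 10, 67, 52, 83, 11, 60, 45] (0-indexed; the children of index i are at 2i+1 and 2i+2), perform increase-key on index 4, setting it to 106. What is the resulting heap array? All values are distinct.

[106, 96, 73, 87, 88, 66, 68, 10, 67, 52, 83, 11, 60, 45]

set index 4 from 85 to 106 → [96, 88, 73, 87, 106, 66, 68, 10, 67, 52, 83, 11, 60, 45]
106 > parent 88 at index 1, swap → [96, 106, 73, 87, 88, 66, 68, 10, 67, 52, 83, 11, 60, 45]
106 > parent 96 at index 0, swap → [106, 96, 73, 87, 88, 66, 68, 10, 67, 52, 83, 11, 60, 45]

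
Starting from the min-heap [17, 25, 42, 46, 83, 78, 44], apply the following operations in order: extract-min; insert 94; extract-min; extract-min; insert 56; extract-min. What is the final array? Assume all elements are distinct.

[46, 78, 56, 94, 83]

extract-min → returns 17:
  remove root 17; move last element 44 to root → [44, 25, 42, 46, 83, 78]
  44 vs smaller child 25 at index 1, swap → [25, 44, 42, 46, 83, 78]
insert 94:
  append 94 at index 6 → [25, 44, 42, 46, 83, 78, 94] (no swap needed)
extract-min → returns 25:
  remove root 25; move last element 94 to root → [94, 44, 42, 46, 83, 78]
  94 vs smaller child 42 at index 2, swap → [42, 44, 94, 46, 83, 78]
  94 vs only child 78 at index 5, swap → [42, 44, 78, 46, 83, 94]
extract-min → returns 42:
  remove root 42; move last element 94 to root → [94, 44, 78, 46, 83]
  94 vs smaller child 44 at index 1, swap → [44, 94, 78, 46, 83]
  94 vs smaller child 46 at index 3, swap → [44, 46, 78, 94, 83]
insert 56:
  append 56 at index 5 → [44, 46, 78, 94, 83, 56]
  56 < parent 78 at index 2, swap → [44, 46, 56, 94, 83, 78]
extract-min → returns 44:
  remove root 44; move last element 78 to root → [78, 46, 56, 94, 83]
  78 vs smaller child 46 at index 1, swap → [46, 78, 56, 94, 83]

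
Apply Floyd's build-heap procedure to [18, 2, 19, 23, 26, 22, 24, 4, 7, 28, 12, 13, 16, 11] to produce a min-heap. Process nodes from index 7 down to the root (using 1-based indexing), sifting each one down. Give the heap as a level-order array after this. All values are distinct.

[2, 4, 11, 7, 12, 13, 19, 23, 18, 28, 26, 22, 16, 24]

sift down from index 7:
  24 vs only child 11 at index 14, swap → [18, 2, 19, 23, 26, 22, 11, 4, 7, 28, 12, 13, 16, 24]
sift down from index 6:
  22 vs smaller child 13 at index 12, swap → [18, 2, 19, 23, 26, 13, 11, 4, 7, 28, 12, 22, 16, 24]
sift down from index 5:
  26 vs smaller child 12 at index 11, swap → [18, 2, 19, 23, 12, 13, 11, 4, 7, 28, 26, 22, 16, 24]
sift down from index 4:
  23 vs smaller child 4 at index 8, swap → [18, 2, 19, 4, 12, 13, 11, 23, 7, 28, 26, 22, 16, 24]
sift down from index 3:
  19 vs smaller child 11 at index 7, swap → [18, 2, 11, 4, 12, 13, 19, 23, 7, 28, 26, 22, 16, 24]
sift down from index 2: already satisfies heap property
sift down from index 1:
  18 vs smaller child 2 at index 2, swap → [2, 18, 11, 4, 12, 13, 19, 23, 7, 28, 26, 22, 16, 24]
  18 vs smaller child 4 at index 4, swap → [2, 4, 11, 18, 12, 13, 19, 23, 7, 28, 26, 22, 16, 24]
  18 vs smaller child 7 at index 9, swap → [2, 4, 11, 7, 12, 13, 19, 23, 18, 28, 26, 22, 16, 24]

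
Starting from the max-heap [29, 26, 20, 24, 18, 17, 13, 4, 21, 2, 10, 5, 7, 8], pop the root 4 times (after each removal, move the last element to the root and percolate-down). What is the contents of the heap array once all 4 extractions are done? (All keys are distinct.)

[20, 18, 17, 8, 10, 5, 13, 4, 7, 2]

extract-max #1 returns 29:
  remove root 29; move last element 8 to root → [8, 26, 20, 24, 18, 17, 13, 4, 21, 2, 10, 5, 7]
  8 vs larger child 26 at index 1, swap → [26, 8, 20, 24, 18, 17, 13, 4, 21, 2, 10, 5, 7]
  8 vs larger child 24 at index 3, swap → [26, 24, 20, 8, 18, 17, 13, 4, 21, 2, 10, 5, 7]
  8 vs larger child 21 at index 8, swap → [26, 24, 20, 21, 18, 17, 13, 4, 8, 2, 10, 5, 7]
extract-max #2 returns 26:
  remove root 26; move last element 7 to root → [7, 24, 20, 21, 18, 17, 13, 4, 8, 2, 10, 5]
  7 vs larger child 24 at index 1, swap → [24, 7, 20, 21, 18, 17, 13, 4, 8, 2, 10, 5]
  7 vs larger child 21 at index 3, swap → [24, 21, 20, 7, 18, 17, 13, 4, 8, 2, 10, 5]
  7 vs larger child 8 at index 8, swap → [24, 21, 20, 8, 18, 17, 13, 4, 7, 2, 10, 5]
extract-max #3 returns 24:
  remove root 24; move last element 5 to root → [5, 21, 20, 8, 18, 17, 13, 4, 7, 2, 10]
  5 vs larger child 21 at index 1, swap → [21, 5, 20, 8, 18, 17, 13, 4, 7, 2, 10]
  5 vs larger child 18 at index 4, swap → [21, 18, 20, 8, 5, 17, 13, 4, 7, 2, 10]
  5 vs larger child 10 at index 10, swap → [21, 18, 20, 8, 10, 17, 13, 4, 7, 2, 5]
extract-max #4 returns 21:
  remove root 21; move last element 5 to root → [5, 18, 20, 8, 10, 17, 13, 4, 7, 2]
  5 vs larger child 20 at index 2, swap → [20, 18, 5, 8, 10, 17, 13, 4, 7, 2]
  5 vs larger child 17 at index 5, swap → [20, 18, 17, 8, 10, 5, 13, 4, 7, 2]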